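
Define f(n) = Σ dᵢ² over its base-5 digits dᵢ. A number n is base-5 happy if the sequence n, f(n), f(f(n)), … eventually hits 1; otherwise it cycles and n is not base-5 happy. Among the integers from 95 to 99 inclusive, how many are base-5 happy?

2

95: 95 → 25 → 1  (reaches 1)
96: 96 → 26 → 2 → 4 → 16 → 10 → 4  (repeats 4)
97: 97 → 29 → 17 → 13 → 13  (repeats 13)
98: 98 → 34 → 18 → 18  (repeats 18)
99: 99 → 41 → 11 → 5 → 1  (reaches 1)
base-5 happy: 95, 99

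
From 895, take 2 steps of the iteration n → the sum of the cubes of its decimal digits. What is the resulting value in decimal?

460

895 → 8³ + 9³ + 5³ = 1366
1366 → 1³ + 3³ + 6³ + 6³ = 460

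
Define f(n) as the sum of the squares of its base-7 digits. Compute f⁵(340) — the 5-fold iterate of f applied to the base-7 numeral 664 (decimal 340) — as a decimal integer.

34

340 = (6,6,4)_7 → 6² + 6² + 4² = 36 + 36 + 16 = 88
88 = (1,5,4)_7 → 1² + 5² + 4² = 1 + 25 + 16 = 42
42 = (6,0)_7 → 6² + 0² = 36 + 0 = 36
36 = (5,1)_7 → 5² + 1² = 25 + 1 = 26
26 = (3,5)_7 → 3² + 5² = 9 + 25 = 34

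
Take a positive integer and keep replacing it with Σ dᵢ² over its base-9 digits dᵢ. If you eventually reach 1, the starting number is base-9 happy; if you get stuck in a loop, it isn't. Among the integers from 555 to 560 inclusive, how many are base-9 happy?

555: 555 → 121 → 33 → 45 → 25 → 53 → 89 → 65 → 53  — not base-9 happy
556: 556 → 134 → 90 → 2 → 4 → 16 → 50 → 50  — not base-9 happy
557: 557 → 149 → 75 → 73 → 65 → 53 → 89 → 65  — not base-9 happy
558: 558 → 100 → 6 → 36 → 16 → 50 → 50  — not base-9 happy
559: 559 → 101 → 9 → 1  — base-9 happy
560: 560 → 104 → 30 → 18 → 4 → 16 → 50 → 50  — not base-9 happy
base-9 happy: 559

1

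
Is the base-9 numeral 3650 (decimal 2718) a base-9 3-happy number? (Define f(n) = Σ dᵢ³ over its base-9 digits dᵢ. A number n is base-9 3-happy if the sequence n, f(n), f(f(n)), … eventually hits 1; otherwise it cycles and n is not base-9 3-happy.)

2718 = (3,6,5,0)_9 → 368
368 = (4,4,8)_9 → 640
640 = (7,8,1)_9 → 856
856 = (1,1,5,1)_9 → 128
128 = (1,5,2)_9 → 134
134 = (1,5,8)_9 → 638
638 = (7,7,8)_9 → 1198
1198 = (1,5,7,1)_9 → 470
470 = (5,7,2)_9 → 476
476 = (5,7,8)_9 → 980
980 = (1,3,0,8)_9 → 540
540 = (6,6,0)_9 → 432
432 = (5,3,0)_9 → 152
152 = (1,7,8)_9 → 856  — 856 already seen; the sequence cycles without reaching 1.

not base-9 3-happy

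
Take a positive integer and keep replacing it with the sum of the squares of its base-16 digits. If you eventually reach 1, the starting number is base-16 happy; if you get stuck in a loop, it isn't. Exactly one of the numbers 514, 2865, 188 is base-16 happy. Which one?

514: 514 → 8 → 64 → 16 → 1  — reaches 1 (base-16 happy)
2865: 2865 → 131 → 73 → 97 → 37 → 29 → 170 → 200 → 208 → 169 → 181 → 146 → 85 → 50 → 13 → 169  — repeats 169 (not base-16 happy)
188: 188 → 265 → 82 → 29 → 170 → 200 → 208 → 169 → 181 → 146 → 85 → 50 → 13 → 169  — repeats 169 (not base-16 happy)

514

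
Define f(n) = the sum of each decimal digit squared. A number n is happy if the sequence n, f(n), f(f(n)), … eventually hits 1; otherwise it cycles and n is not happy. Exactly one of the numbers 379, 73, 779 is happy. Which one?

379

379: 379 → 139 → 91 → 82 → 68 → 100 → 1  — reaches 1 (happy)
73: 73 → 58 → 89 → 145 → 42 → 20 → 4 → 16 → 37 → 58  — repeats 58 (not happy)
779: 779 → 179 → 131 → 11 → 2 → 4 → 16 → 37 → 58 → 89 → 145 → 42 → 20 → 4  — repeats 4 (not happy)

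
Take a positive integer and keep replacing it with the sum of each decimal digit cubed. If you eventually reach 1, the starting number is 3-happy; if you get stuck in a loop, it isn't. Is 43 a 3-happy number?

not 3-happy

43 → 4³ + 3³ = 91
91 → 9³ + 1³ = 730
730 → 7³ + 3³ + 0³ = 370
370 → 3³ + 7³ + 0³ = 370  — 370 already seen; the sequence cycles without reaching 1.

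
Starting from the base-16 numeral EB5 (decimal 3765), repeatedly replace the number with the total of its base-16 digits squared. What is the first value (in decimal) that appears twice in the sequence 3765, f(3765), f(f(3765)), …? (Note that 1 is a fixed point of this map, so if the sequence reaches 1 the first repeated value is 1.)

3765 = (14,11,5)_16 → 14² + 11² + 5² = 342
342 = (1,5,6)_16 → 1² + 5² + 6² = 62
62 = (3,14)_16 → 3² + 14² = 205
205 = (12,13)_16 → 12² + 13² = 313
313 = (1,3,9)_16 → 1² + 3² + 9² = 91
91 = (5,11)_16 → 5² + 11² = 146
146 = (9,2)_16 → 9² + 2² = 85
85 = (5,5)_16 → 5² + 5² = 50
50 = (3,2)_16 → 3² + 2² = 13
13 = (13)_16 → 13² = 169
169 = (10,9)_16 → 10² + 9² = 181
181 = (11,5)_16 → 11² + 5² = 146  — 146 already appeared earlier.

146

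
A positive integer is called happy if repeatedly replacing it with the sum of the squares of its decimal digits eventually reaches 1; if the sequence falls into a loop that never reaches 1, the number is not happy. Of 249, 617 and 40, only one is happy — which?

617

249: 249 → 101 → 2 → 4 → 16 → 37 → 58 → 89 → 145 → 42 → 20 → 4  — repeats 4 (not happy)
617: 617 → 86 → 100 → 1  — reaches 1 (happy)
40: 40 → 16 → 37 → 58 → 89 → 145 → 42 → 20 → 4 → 16  — repeats 16 (not happy)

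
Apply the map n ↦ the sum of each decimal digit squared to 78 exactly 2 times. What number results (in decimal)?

11

78 → 7² + 8² = 113
113 → 1² + 1² + 3² = 11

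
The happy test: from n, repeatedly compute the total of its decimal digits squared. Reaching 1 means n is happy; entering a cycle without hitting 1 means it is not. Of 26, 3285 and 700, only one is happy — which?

26: 26 → 40 → 16 → 37 → 58 → 89 → 145 → 42 → 20 → 4 → 16  — repeats 16 (not happy)
3285: 3285 → 102 → 5 → 25 → 29 → 85 → 89 → 145 → 42 → 20 → 4 → 16 → 37 → 58 → 89  — repeats 89 (not happy)
700: 700 → 49 → 97 → 130 → 10 → 1  — reaches 1 (happy)

700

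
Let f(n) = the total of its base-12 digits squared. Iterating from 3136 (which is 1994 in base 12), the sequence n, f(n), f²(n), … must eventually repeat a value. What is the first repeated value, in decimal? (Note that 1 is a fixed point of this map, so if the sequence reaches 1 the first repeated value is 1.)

3136 = (1,9,9,4)_12 → 1² + 9² + 9² + 4² = 179
179 = (1,2,11)_12 → 1² + 2² + 11² = 126
126 = (10,6)_12 → 10² + 6² = 136
136 = (11,4)_12 → 11² + 4² = 137
137 = (11,5)_12 → 11² + 5² = 146
146 = (1,0,2)_12 → 1² + 0² + 2² = 5
5 = (5)_12 → 5² = 25
25 = (2,1)_12 → 2² + 1² = 5  — 5 already appeared earlier.

5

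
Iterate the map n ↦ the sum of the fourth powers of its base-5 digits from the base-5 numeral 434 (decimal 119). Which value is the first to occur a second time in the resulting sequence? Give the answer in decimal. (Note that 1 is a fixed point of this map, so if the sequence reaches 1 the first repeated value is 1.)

593

119 = (4,3,4)_5 → 4⁴ + 3⁴ + 4⁴ = 256 + 81 + 256 = 593
593 = (4,3,3,3)_5 → 4⁴ + 3⁴ + 3⁴ + 3⁴ = 256 + 81 + 81 + 81 = 499
499 = (3,4,4,4)_5 → 3⁴ + 4⁴ + 4⁴ + 4⁴ = 81 + 256 + 256 + 256 = 849
849 = (1,1,3,4,4)_5 → 1⁴ + 1⁴ + 3⁴ + 4⁴ + 4⁴ = 1 + 1 + 81 + 256 + 256 = 595
595 = (4,3,4,0)_5 → 4⁴ + 3⁴ + 4⁴ + 0⁴ = 256 + 81 + 256 + 0 = 593  — 593 already appeared earlier.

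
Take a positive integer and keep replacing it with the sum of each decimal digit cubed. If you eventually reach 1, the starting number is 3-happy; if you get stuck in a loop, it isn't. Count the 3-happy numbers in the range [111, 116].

111: 111 → 3 → 27 → 351 → 153 → 153  (repeats 153)
112: 112 → 10 → 1  (reaches 1)
113: 113 → 29 → 737 → 713 → 371 → 371  (repeats 371)
114: 114 → 66 → 432 → 99 → 1458 → 702 → 351 → 153 → 153  (repeats 153)
115: 115 → 127 → 352 → 160 → 217 → 352  (repeats 352)
116: 116 → 218 → 521 → 134 → 92 → 737 → 713 → 371 → 371  (repeats 371)
3-happy: 112

1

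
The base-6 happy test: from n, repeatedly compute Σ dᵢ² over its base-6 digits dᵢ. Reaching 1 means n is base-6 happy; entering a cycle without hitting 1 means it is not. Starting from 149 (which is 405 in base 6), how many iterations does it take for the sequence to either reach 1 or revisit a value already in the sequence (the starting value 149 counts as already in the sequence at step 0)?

149 = (4,0,5)_6 → 4² + 0² + 5² = 16 + 0 + 25 = 41
41 = (1,0,5)_6 → 1² + 0² + 5² = 1 + 0 + 25 = 26
26 = (4,2)_6 → 4² + 2² = 16 + 4 = 20
20 = (3,2)_6 → 3² + 2² = 9 + 4 = 13
13 = (2,1)_6 → 2² + 1² = 4 + 1 = 5
5 = (5)_6 → 5² = 25
25 = (4,1)_6 → 4² + 1² = 16 + 1 = 17
17 = (2,5)_6 → 2² + 5² = 4 + 25 = 29
29 = (4,5)_6 → 4² + 5² = 16 + 25 = 41  — 41 repeats.
That took 9 steps.

9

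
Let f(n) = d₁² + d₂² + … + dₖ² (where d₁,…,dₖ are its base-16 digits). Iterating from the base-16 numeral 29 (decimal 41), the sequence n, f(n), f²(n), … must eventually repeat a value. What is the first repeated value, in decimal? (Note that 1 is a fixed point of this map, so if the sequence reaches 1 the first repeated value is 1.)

85

41 = (2,9)_16 → 2² + 9² = 85
85 = (5,5)_16 → 5² + 5² = 50
50 = (3,2)_16 → 3² + 2² = 13
13 = (13)_16 → 13² = 169
169 = (10,9)_16 → 10² + 9² = 181
181 = (11,5)_16 → 11² + 5² = 146
146 = (9,2)_16 → 9² + 2² = 85  — 85 already appeared earlier.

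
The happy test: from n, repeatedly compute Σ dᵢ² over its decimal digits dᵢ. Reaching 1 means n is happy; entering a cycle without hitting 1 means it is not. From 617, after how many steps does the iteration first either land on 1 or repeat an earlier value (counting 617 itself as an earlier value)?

617 → 6² + 1² + 7² = 36 + 1 + 49 = 86
86 → 8² + 6² = 64 + 36 = 100
100 → 1² + 0² + 0² = 1 + 0 + 0 = 1  — reached 1.
That took 3 steps.

3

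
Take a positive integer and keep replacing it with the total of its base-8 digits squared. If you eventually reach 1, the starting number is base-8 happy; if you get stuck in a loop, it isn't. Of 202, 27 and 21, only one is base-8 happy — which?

27

202: 202 → 14 → 37 → 41 → 26 → 13 → 26  — repeats 26 (not base-8 happy)
27: 27 → 18 → 8 → 1  — reaches 1 (base-8 happy)
21: 21 → 29 → 34 → 20 → 20  — repeats 20 (not base-8 happy)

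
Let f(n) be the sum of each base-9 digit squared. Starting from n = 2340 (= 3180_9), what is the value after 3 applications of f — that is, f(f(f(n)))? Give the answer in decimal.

74

2340 = (3,1,8,0)_9 → 3² + 1² + 8² + 0² = 9 + 1 + 64 + 0 = 74
74 = (8,2)_9 → 8² + 2² = 64 + 4 = 68
68 = (7,5)_9 → 7² + 5² = 49 + 25 = 74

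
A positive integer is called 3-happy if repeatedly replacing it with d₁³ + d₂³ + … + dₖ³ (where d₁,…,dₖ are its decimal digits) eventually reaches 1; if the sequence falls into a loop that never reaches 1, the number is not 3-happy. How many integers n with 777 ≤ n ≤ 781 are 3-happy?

777: 777 → 1029 → 738 → 882 → 1032 → 36 → 243 → 99 → 1458 → 702 → 351 → 153 → 153  (repeats 153)
778: 778 → 1198 → 1243 → 100 → 1  (reaches 1)
779: 779 → 1415 → 191 → 731 → 371 → 371  (repeats 371)
780: 780 → 855 → 762 → 567 → 684 → 792 → 1080 → 513 → 153 → 153  (repeats 153)
781: 781 → 856 → 853 → 664 → 496 → 1009 → 730 → 370 → 370  (repeats 370)
3-happy: 778

1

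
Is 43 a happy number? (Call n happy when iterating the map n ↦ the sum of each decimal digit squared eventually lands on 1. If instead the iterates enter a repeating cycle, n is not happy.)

43 → 25
25 → 29
29 → 85
85 → 89
89 → 145
145 → 42
42 → 20
20 → 4
4 → 16
16 → 37
37 → 58
58 → 89  — 89 already seen; the sequence cycles without reaching 1.

not happy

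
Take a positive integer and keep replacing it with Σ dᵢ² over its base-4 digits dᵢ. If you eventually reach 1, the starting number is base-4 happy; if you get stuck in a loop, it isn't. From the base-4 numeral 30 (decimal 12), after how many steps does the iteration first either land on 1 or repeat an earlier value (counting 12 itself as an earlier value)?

12 = (3,0)_4 → 3² + 0² = 9 + 0 = 9
9 = (2,1)_4 → 2² + 1² = 4 + 1 = 5
5 = (1,1)_4 → 1² + 1² = 1 + 1 = 2
2 = (2)_4 → 2² = 4
4 = (1,0)_4 → 1² + 0² = 1 + 0 = 1  — reached 1.
That took 5 steps.

5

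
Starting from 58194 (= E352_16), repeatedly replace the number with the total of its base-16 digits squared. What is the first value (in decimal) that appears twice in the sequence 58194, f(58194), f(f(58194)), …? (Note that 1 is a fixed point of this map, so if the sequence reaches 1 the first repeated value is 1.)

85

58194 = (14,3,5,2)_16 → 234
234 = (14,10)_16 → 296
296 = (1,2,8)_16 → 69
69 = (4,5)_16 → 41
41 = (2,9)_16 → 85
85 = (5,5)_16 → 50
50 = (3,2)_16 → 13
13 = (13)_16 → 169
169 = (10,9)_16 → 181
181 = (11,5)_16 → 146
146 = (9,2)_16 → 85  — 85 already appeared earlier.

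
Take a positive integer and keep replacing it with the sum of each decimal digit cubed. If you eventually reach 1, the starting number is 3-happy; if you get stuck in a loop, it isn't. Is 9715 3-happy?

3-happy

9715 → 9³ + 7³ + 1³ + 5³ = 1198
1198 → 1³ + 1³ + 9³ + 8³ = 1243
1243 → 1³ + 2³ + 4³ + 3³ = 100
100 → 1³ + 0³ + 0³ = 1  — reached 1.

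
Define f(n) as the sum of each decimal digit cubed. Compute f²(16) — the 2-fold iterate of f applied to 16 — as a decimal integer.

16 → 217
217 → 352

352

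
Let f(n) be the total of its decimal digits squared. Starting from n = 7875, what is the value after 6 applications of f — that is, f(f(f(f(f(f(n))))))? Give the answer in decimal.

37

7875 → 7² + 8² + 7² + 5² = 187
187 → 1² + 8² + 7² = 114
114 → 1² + 1² + 4² = 18
18 → 1² + 8² = 65
65 → 6² + 5² = 61
61 → 6² + 1² = 37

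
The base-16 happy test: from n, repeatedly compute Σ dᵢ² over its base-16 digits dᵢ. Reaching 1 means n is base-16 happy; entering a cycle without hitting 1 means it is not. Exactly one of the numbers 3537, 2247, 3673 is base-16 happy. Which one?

2247

3537: 3537 → 339 → 35 → 13 → 169 → 181 → 146 → 85 → 50 → 13  — repeats 13 (not base-16 happy)
2247: 2247 → 257 → 2 → 4 → 16 → 1  — reaches 1 (base-16 happy)
3673: 3673 → 302 → 201 → 225 → 197 → 169 → 181 → 146 → 85 → 50 → 13 → 169  — repeats 169 (not base-16 happy)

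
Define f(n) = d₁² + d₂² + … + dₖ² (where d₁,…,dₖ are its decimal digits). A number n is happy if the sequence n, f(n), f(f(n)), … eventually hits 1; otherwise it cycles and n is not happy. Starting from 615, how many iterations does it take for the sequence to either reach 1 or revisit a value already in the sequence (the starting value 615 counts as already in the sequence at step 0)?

615 → 62
62 → 40
40 → 16
16 → 37
37 → 58
58 → 89
89 → 145
145 → 42
42 → 20
20 → 4
4 → 16  — 16 repeats.
That took 11 steps.

11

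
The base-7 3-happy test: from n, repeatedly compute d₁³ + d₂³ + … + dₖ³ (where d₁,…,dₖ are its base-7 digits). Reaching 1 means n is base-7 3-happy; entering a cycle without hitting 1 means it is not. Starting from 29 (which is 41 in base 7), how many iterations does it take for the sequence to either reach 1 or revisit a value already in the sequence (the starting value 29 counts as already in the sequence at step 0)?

29 = (4,1)_7 → 4³ + 1³ = 64 + 1 = 65
65 = (1,2,2)_7 → 1³ + 2³ + 2³ = 1 + 8 + 8 = 17
17 = (2,3)_7 → 2³ + 3³ = 8 + 27 = 35
35 = (5,0)_7 → 5³ + 0³ = 125 + 0 = 125
125 = (2,3,6)_7 → 2³ + 3³ + 6³ = 8 + 27 + 216 = 251
251 = (5,0,6)_7 → 5³ + 0³ + 6³ = 125 + 0 + 216 = 341
341 = (6,6,5)_7 → 6³ + 6³ + 5³ = 216 + 216 + 125 = 557
557 = (1,4,2,4)_7 → 1³ + 4³ + 2³ + 4³ = 1 + 64 + 8 + 64 = 137
137 = (2,5,4)_7 → 2³ + 5³ + 4³ = 8 + 125 + 64 = 197
197 = (4,0,1)_7 → 4³ + 0³ + 1³ = 64 + 0 + 1 = 65  — 65 repeats.
That took 10 steps.

10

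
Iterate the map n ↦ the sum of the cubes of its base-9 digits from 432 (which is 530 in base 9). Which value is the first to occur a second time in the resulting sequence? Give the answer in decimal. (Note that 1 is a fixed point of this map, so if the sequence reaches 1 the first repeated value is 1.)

432 = (5,3,0)_9 → 5³ + 3³ + 0³ = 152
152 = (1,7,8)_9 → 1³ + 7³ + 8³ = 856
856 = (1,1,5,1)_9 → 1³ + 1³ + 5³ + 1³ = 128
128 = (1,5,2)_9 → 1³ + 5³ + 2³ = 134
134 = (1,5,8)_9 → 1³ + 5³ + 8³ = 638
638 = (7,7,8)_9 → 7³ + 7³ + 8³ = 1198
1198 = (1,5,7,1)_9 → 1³ + 5³ + 7³ + 1³ = 470
470 = (5,7,2)_9 → 5³ + 7³ + 2³ = 476
476 = (5,7,8)_9 → 5³ + 7³ + 8³ = 980
980 = (1,3,0,8)_9 → 1³ + 3³ + 0³ + 8³ = 540
540 = (6,6,0)_9 → 6³ + 6³ + 0³ = 432  — 432 already appeared earlier.

432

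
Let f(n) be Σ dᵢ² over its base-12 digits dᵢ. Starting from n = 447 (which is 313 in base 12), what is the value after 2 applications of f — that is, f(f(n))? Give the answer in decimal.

50

447 = (3,1,3)_12 → 3² + 1² + 3² = 9 + 1 + 9 = 19
19 = (1,7)_12 → 1² + 7² = 1 + 49 = 50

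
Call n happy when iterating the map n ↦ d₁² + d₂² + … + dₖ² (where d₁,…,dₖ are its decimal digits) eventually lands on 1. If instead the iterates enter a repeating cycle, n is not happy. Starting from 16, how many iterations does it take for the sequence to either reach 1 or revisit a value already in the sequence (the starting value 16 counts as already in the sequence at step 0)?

16 → 1² + 6² = 37
37 → 3² + 7² = 58
58 → 5² + 8² = 89
89 → 8² + 9² = 145
145 → 1² + 4² + 5² = 42
42 → 4² + 2² = 20
20 → 2² + 0² = 4
4 → 4² = 16  — 16 repeats.
That took 8 steps.

8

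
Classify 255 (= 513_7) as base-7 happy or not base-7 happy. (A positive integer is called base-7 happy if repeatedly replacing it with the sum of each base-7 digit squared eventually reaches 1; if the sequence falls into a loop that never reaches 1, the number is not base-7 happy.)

255 = (5,1,3)_7 → 5² + 1² + 3² = 25 + 1 + 9 = 35
35 = (5,0)_7 → 5² + 0² = 25 + 0 = 25
25 = (3,4)_7 → 3² + 4² = 9 + 16 = 25  — 25 already seen; the sequence cycles without reaching 1.

not base-7 happy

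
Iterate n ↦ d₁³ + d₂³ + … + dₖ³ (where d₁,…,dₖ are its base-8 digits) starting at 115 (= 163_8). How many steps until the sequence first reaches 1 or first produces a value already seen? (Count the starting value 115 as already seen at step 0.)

115 = (1,6,3)_8 → 244
244 = (3,6,4)_8 → 307
307 = (4,6,3)_8 → 307  — 307 repeats.
That took 3 steps.

3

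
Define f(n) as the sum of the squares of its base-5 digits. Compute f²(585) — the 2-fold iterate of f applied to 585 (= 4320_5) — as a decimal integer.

585 = (4,3,2,0)_5 → 29
29 = (1,0,4)_5 → 17

17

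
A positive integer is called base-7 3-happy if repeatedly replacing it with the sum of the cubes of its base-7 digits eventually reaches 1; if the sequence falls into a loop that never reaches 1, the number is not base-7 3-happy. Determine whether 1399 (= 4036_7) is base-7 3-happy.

base-7 3-happy

1399 = (4,0,3,6)_7 → 4³ + 0³ + 3³ + 6³ = 307
307 = (6,1,6)_7 → 6³ + 1³ + 6³ = 433
433 = (1,1,5,6)_7 → 1³ + 1³ + 5³ + 6³ = 343
343 = (1,0,0,0)_7 → 1³ + 0³ + 0³ + 0³ = 1  — reached 1.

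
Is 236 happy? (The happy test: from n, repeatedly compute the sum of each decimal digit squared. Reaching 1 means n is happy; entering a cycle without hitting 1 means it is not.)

236 → 2² + 3² + 6² = 4 + 9 + 36 = 49
49 → 4² + 9² = 16 + 81 = 97
97 → 9² + 7² = 81 + 49 = 130
130 → 1² + 3² + 0² = 1 + 9 + 0 = 10
10 → 1² + 0² = 1 + 0 = 1  — reached 1.

happy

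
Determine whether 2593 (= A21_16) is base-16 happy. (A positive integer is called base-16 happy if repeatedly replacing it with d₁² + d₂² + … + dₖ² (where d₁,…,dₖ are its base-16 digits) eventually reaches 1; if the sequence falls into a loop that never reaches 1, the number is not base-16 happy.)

2593 = (10,2,1)_16 → 10² + 2² + 1² = 105
105 = (6,9)_16 → 6² + 9² = 117
117 = (7,5)_16 → 7² + 5² = 74
74 = (4,10)_16 → 4² + 10² = 116
116 = (7,4)_16 → 7² + 4² = 65
65 = (4,1)_16 → 4² + 1² = 17
17 = (1,1)_16 → 1² + 1² = 2
2 = (2)_16 → 2² = 4
4 = (4)_16 → 4² = 16
16 = (1,0)_16 → 1² + 0² = 1  — reached 1.

base-16 happy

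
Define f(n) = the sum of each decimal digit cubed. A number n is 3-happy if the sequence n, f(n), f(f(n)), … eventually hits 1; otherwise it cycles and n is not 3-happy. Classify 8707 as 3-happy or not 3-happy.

3-happy

8707 → 1198
1198 → 1243
1243 → 100
100 → 1  — reached 1.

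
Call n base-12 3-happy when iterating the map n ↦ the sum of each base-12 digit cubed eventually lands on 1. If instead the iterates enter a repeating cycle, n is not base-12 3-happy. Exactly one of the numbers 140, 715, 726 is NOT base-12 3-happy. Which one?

140: 140 → 1843 → 1073 → 593 → 190 → 1028 → 856 → 1520 → 1728 → 1  — reaches 1 (base-12 3-happy)
715: 715 → 1738 → 1001 → 1672 → 1738  — repeats 1738 (not base-12 3-happy)
726: 726 → 341 → 197 → 190 → 1028 → 856 → 1520 → 1728 → 1  — reaches 1 (base-12 3-happy)

715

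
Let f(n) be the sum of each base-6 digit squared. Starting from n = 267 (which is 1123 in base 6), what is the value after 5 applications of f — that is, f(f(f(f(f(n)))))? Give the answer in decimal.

267 = (1,1,2,3)_6 → 1² + 1² + 2² + 3² = 15
15 = (2,3)_6 → 2² + 3² = 13
13 = (2,1)_6 → 2² + 1² = 5
5 = (5)_6 → 5² = 25
25 = (4,1)_6 → 4² + 1² = 17

17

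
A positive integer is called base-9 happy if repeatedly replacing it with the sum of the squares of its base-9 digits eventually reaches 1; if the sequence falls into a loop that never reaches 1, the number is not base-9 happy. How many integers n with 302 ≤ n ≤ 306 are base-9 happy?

1

302: 302 → 70 → 98 → 66 → 58 → 52 → 74 → 68 → 74  (repeats 74)
303: 303 → 81 → 1  (reaches 1)
304: 304 → 94 → 18 → 4 → 16 → 50 → 50  (repeats 50)
305: 305 → 109 → 11 → 5 → 25 → 53 → 89 → 65 → 53  (repeats 53)
306: 306 → 58 → 52 → 74 → 68 → 74  (repeats 74)
base-9 happy: 303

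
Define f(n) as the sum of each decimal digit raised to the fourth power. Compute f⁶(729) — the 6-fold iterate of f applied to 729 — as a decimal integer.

729 → 7⁴ + 2⁴ + 9⁴ = 8978
8978 → 8⁴ + 9⁴ + 7⁴ + 8⁴ = 17154
17154 → 1⁴ + 7⁴ + 1⁴ + 5⁴ + 4⁴ = 3284
3284 → 3⁴ + 2⁴ + 8⁴ + 4⁴ = 4449
4449 → 4⁴ + 4⁴ + 4⁴ + 9⁴ = 7329
7329 → 7⁴ + 3⁴ + 2⁴ + 9⁴ = 9059

9059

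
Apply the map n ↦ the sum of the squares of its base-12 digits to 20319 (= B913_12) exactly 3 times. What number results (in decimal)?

20319 = (11,9,1,3)_12 → 11² + 9² + 1² + 3² = 212
212 = (1,5,8)_12 → 1² + 5² + 8² = 90
90 = (7,6)_12 → 7² + 6² = 85

85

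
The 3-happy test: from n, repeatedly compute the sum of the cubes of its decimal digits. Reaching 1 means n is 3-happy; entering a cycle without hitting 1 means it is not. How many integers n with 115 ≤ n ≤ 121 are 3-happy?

1

115: 115 → 127 → 352 → 160 → 217 → 352  — not 3-happy
116: 116 → 218 → 521 → 134 → 92 → 737 → 713 → 371 → 371  — not 3-happy
117: 117 → 345 → 216 → 225 → 141 → 66 → 432 → 99 → 1458 → 702 → 351 → 153 → 153  — not 3-happy
118: 118 → 514 → 190 → 730 → 370 → 370  — not 3-happy
119: 119 → 731 → 371 → 371  — not 3-happy
120: 120 → 9 → 729 → 1080 → 513 → 153 → 153  — not 3-happy
121: 121 → 10 → 1  — 3-happy
3-happy: 121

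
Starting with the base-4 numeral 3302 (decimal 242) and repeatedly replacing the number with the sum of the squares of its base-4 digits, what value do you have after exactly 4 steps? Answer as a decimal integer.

2

242 = (3,3,0,2)_4 → 3² + 3² + 0² + 2² = 9 + 9 + 0 + 4 = 22
22 = (1,1,2)_4 → 1² + 1² + 2² = 1 + 1 + 4 = 6
6 = (1,2)_4 → 1² + 2² = 1 + 4 = 5
5 = (1,1)_4 → 1² + 1² = 1 + 1 = 2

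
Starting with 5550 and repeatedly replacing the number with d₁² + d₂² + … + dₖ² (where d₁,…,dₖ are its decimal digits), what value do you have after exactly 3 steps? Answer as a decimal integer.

5550 → 5² + 5² + 5² + 0² = 25 + 25 + 25 + 0 = 75
75 → 7² + 5² = 49 + 25 = 74
74 → 7² + 4² = 49 + 16 = 65

65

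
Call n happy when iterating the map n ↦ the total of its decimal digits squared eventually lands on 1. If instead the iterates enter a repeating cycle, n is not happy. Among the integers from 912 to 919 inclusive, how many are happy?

2

912: 912 → 86 → 100 → 1  (reaches 1)
913: 913 → 91 → 82 → 68 → 100 → 1  (reaches 1)
914: 914 → 98 → 145 → 42 → 20 → 4 → 16 → 37 → 58 → 89 → 145  (repeats 145)
915: 915 → 107 → 50 → 25 → 29 → 85 → 89 → 145 → 42 → 20 → 4 → 16 → 37 → 58 → 89  (repeats 89)
916: 916 → 118 → 66 → 72 → 53 → 34 → 25 → 29 → 85 → 89 → 145 → 42 → 20 → 4 → 16 → 37 → 58 → 89  (repeats 89)
917: 917 → 131 → 11 → 2 → 4 → 16 → 37 → 58 → 89 → 145 → 42 → 20 → 4  (repeats 4)
918: 918 → 146 → 53 → 34 → 25 → 29 → 85 → 89 → 145 → 42 → 20 → 4 → 16 → 37 → 58 → 89  (repeats 89)
919: 919 → 163 → 46 → 52 → 29 → 85 → 89 → 145 → 42 → 20 → 4 → 16 → 37 → 58 → 89  (repeats 89)
happy: 912, 913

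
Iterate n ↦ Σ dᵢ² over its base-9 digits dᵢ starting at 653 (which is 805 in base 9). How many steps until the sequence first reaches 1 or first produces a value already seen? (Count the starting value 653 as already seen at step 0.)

4

653 = (8,0,5)_9 → 8² + 0² + 5² = 89
89 = (1,0,8)_9 → 1² + 0² + 8² = 65
65 = (7,2)_9 → 7² + 2² = 53
53 = (5,8)_9 → 5² + 8² = 89  — 89 repeats.
That took 4 steps.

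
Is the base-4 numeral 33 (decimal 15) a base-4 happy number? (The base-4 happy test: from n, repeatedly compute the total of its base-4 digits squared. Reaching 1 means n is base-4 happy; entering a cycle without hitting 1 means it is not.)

15 = (3,3)_4 → 3² + 3² = 18
18 = (1,0,2)_4 → 1² + 0² + 2² = 5
5 = (1,1)_4 → 1² + 1² = 2
2 = (2)_4 → 2² = 4
4 = (1,0)_4 → 1² + 0² = 1  — reached 1.

base-4 happy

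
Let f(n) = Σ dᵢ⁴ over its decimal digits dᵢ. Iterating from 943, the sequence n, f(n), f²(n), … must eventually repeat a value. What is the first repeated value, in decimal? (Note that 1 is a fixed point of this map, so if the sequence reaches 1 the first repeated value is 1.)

8208

943 → 6898
6898 → 16049
16049 → 8114
8114 → 4354
4354 → 1218
1218 → 4114
4114 → 514
514 → 882
882 → 8208
8208 → 8208  — 8208 already appeared earlier.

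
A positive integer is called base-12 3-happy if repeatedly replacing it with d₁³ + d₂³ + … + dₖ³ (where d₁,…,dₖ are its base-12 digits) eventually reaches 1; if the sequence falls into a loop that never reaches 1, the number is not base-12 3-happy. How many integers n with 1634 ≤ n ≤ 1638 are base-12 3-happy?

1634: 1634 → 1403 → 2572 → 1190 → 547 → 1099 → 1029 → 1073 → 593 → 190 → 1028 → 856 → 1520 → 1728 → 1  — base-12 3-happy
1635: 1635 → 1422 → 1945 → 219 → 244 → 577 → 65 → 250 → 1513 → 1217 → 762 → 368 → 736 → 190 → 1028 → 856 → 1520 → 1728 → 1  — base-12 3-happy
1636: 1636 → 1459 → 1344 → 793 → 342 → 288 → 8 → 512 → 755 → 1464 → 1008 → 343 → 415 → 1351 → 1136 → 1855 → 1344  — not base-12 3-happy
1637: 1637 → 1520 → 1728 → 1  — base-12 3-happy
1638: 1638 → 1611 → 1366 → 1854 → 1217 → 762 → 368 → 736 → 190 → 1028 → 856 → 1520 → 1728 → 1  — base-12 3-happy
base-12 3-happy: 1634, 1635, 1637, 1638

4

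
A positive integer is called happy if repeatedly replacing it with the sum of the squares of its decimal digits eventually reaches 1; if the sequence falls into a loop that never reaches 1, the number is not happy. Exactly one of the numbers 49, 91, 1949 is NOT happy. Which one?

1949

49: 49 → 97 → 130 → 10 → 1  — reaches 1 (happy)
91: 91 → 82 → 68 → 100 → 1  — reaches 1 (happy)
1949: 1949 → 179 → 131 → 11 → 2 → 4 → 16 → 37 → 58 → 89 → 145 → 42 → 20 → 4  — repeats 4 (not happy)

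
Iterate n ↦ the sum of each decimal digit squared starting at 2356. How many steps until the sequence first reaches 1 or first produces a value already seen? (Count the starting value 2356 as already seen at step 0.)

2356 → 2² + 3² + 5² + 6² = 4 + 9 + 25 + 36 = 74
74 → 7² + 4² = 49 + 16 = 65
65 → 6² + 5² = 36 + 25 = 61
61 → 6² + 1² = 36 + 1 = 37
37 → 3² + 7² = 9 + 49 = 58
58 → 5² + 8² = 25 + 64 = 89
89 → 8² + 9² = 64 + 81 = 145
145 → 1² + 4² + 5² = 1 + 16 + 25 = 42
42 → 4² + 2² = 16 + 4 = 20
20 → 2² + 0² = 4 + 0 = 4
4 → 4² = 16
16 → 1² + 6² = 1 + 36 = 37  — 37 repeats.
That took 12 steps.

12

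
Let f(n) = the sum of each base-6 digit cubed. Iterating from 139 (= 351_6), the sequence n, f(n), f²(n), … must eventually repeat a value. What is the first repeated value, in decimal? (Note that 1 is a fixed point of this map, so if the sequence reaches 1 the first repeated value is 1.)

139 = (3,5,1)_6 → 153
153 = (4,1,3)_6 → 92
92 = (2,3,2)_6 → 43
43 = (1,1,1)_6 → 3
3 = (3)_6 → 27
27 = (4,3)_6 → 91
91 = (2,3,1)_6 → 36
36 = (1,0,0)_6 → 1  — reached the fixed point 1.
1 → 1, so 1 is the first repeated value.

1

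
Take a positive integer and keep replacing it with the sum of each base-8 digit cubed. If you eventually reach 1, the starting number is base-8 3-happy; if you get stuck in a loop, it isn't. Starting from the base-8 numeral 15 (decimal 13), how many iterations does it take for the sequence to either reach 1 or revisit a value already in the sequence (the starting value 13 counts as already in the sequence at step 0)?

13 = (1,5)_8 → 1³ + 5³ = 1 + 125 = 126
126 = (1,7,6)_8 → 1³ + 7³ + 6³ = 1 + 343 + 216 = 560
560 = (1,0,6,0)_8 → 1³ + 0³ + 6³ + 0³ = 1 + 0 + 216 + 0 = 217
217 = (3,3,1)_8 → 3³ + 3³ + 1³ = 27 + 27 + 1 = 55
55 = (6,7)_8 → 6³ + 7³ = 216 + 343 = 559
559 = (1,0,5,7)_8 → 1³ + 0³ + 5³ + 7³ = 1 + 0 + 125 + 343 = 469
469 = (7,2,5)_8 → 7³ + 2³ + 5³ = 343 + 8 + 125 = 476
476 = (7,3,4)_8 → 7³ + 3³ + 4³ = 343 + 27 + 64 = 434
434 = (6,6,2)_8 → 6³ + 6³ + 2³ = 216 + 216 + 8 = 440
440 = (6,7,0)_8 → 6³ + 7³ + 0³ = 216 + 343 + 0 = 559  — 559 repeats.
That took 10 steps.

10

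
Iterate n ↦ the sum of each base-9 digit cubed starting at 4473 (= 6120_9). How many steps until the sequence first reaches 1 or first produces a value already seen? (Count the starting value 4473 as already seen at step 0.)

4473 = (6,1,2,0)_9 → 225
225 = (2,7,0)_9 → 351
351 = (4,3,0)_9 → 91
91 = (1,1,1)_9 → 3
3 = (3)_9 → 27
27 = (3,0)_9 → 27  — 27 repeats.
That took 6 steps.

6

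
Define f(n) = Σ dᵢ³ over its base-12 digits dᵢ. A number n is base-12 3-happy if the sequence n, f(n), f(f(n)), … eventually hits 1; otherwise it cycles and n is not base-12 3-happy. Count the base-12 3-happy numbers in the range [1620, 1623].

1620: 1620 → 1358 → 862 → 2456 → 638 → 197 → 190 → 1028 → 856 → 1520 → 1728 → 1  — base-12 3-happy
1621: 1621 → 1359 → 881 → 342 → 288 → 8 → 512 → 755 → 1464 → 1008 → 343 → 415 → 1351 → 1136 → 1855 → 1344 → 793 → 342  — not base-12 3-happy
1622: 1622 → 1366 → 1854 → 1217 → 762 → 368 → 736 → 190 → 1028 → 856 → 1520 → 1728 → 1  — base-12 3-happy
1623: 1623 → 1385 → 1197 → 1268 → 1753 → 10 → 1000 → 1611 → 1366 → 1854 → 1217 → 762 → 368 → 736 → 190 → 1028 → 856 → 1520 → 1728 → 1  — base-12 3-happy
base-12 3-happy: 1620, 1622, 1623

3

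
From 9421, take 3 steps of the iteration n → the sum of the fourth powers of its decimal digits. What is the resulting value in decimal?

9421 → 9⁴ + 4⁴ + 2⁴ + 1⁴ = 6561 + 256 + 16 + 1 = 6834
6834 → 6⁴ + 8⁴ + 3⁴ + 4⁴ = 1296 + 4096 + 81 + 256 = 5729
5729 → 5⁴ + 7⁴ + 2⁴ + 9⁴ = 625 + 2401 + 16 + 6561 = 9603

9603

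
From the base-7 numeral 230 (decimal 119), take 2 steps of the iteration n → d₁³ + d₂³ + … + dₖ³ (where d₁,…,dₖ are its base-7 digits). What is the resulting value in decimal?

119 = (2,3,0)_7 → 2³ + 3³ + 0³ = 35
35 = (5,0)_7 → 5³ + 0³ = 125

125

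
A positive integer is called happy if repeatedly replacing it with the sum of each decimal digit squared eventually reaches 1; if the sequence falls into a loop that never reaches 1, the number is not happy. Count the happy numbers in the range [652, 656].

652: 652 → 65 → 61 → 37 → 58 → 89 → 145 → 42 → 20 → 4 → 16 → 37  (repeats 37)
653: 653 → 70 → 49 → 97 → 130 → 10 → 1  (reaches 1)
654: 654 → 77 → 98 → 145 → 42 → 20 → 4 → 16 → 37 → 58 → 89 → 145  (repeats 145)
655: 655 → 86 → 100 → 1  (reaches 1)
656: 656 → 97 → 130 → 10 → 1  (reaches 1)
happy: 653, 655, 656

3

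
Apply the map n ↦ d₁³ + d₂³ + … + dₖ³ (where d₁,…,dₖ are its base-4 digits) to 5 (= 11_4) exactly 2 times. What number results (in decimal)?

5 = (1,1)_4 → 1³ + 1³ = 1 + 1 = 2
2 = (2)_4 → 2³ = 8

8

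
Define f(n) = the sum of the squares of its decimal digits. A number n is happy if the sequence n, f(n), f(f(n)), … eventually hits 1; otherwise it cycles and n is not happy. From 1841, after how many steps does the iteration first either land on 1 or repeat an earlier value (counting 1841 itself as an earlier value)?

1841 → 1² + 8² + 4² + 1² = 1 + 64 + 16 + 1 = 82
82 → 8² + 2² = 64 + 4 = 68
68 → 6² + 8² = 36 + 64 = 100
100 → 1² + 0² + 0² = 1 + 0 + 0 = 1  — reached 1.
That took 4 steps.

4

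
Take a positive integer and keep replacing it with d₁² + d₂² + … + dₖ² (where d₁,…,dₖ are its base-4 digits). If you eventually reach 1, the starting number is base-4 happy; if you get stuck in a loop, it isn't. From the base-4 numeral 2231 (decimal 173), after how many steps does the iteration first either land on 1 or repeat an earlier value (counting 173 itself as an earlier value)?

5

173 = (2,2,3,1)_4 → 2² + 2² + 3² + 1² = 18
18 = (1,0,2)_4 → 1² + 0² + 2² = 5
5 = (1,1)_4 → 1² + 1² = 2
2 = (2)_4 → 2² = 4
4 = (1,0)_4 → 1² + 0² = 1  — reached 1.
That took 5 steps.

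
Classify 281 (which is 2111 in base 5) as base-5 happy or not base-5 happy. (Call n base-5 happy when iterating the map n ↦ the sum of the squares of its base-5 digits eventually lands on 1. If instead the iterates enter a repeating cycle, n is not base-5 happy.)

281 = (2,1,1,1)_5 → 2² + 1² + 1² + 1² = 7
7 = (1,2)_5 → 1² + 2² = 5
5 = (1,0)_5 → 1² + 0² = 1  — reached 1.

base-5 happy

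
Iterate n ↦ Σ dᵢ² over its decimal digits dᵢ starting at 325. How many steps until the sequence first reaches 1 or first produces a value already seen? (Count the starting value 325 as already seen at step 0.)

11

325 → 38
38 → 73
73 → 58
58 → 89
89 → 145
145 → 42
42 → 20
20 → 4
4 → 16
16 → 37
37 → 58  — 58 repeats.
That took 11 steps.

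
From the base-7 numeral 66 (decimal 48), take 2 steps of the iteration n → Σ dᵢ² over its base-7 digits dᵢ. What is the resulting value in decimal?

14

48 = (6,6)_7 → 6² + 6² = 72
72 = (1,3,2)_7 → 1² + 3² + 2² = 14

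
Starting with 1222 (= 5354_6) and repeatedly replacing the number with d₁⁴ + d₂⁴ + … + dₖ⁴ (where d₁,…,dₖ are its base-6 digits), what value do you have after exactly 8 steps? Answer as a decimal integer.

1222 = (5,3,5,4)_6 → 5⁴ + 3⁴ + 5⁴ + 4⁴ = 625 + 81 + 625 + 256 = 1587
1587 = (1,1,2,0,3)_6 → 1⁴ + 1⁴ + 2⁴ + 0⁴ + 3⁴ = 1 + 1 + 16 + 0 + 81 = 99
99 = (2,4,3)_6 → 2⁴ + 4⁴ + 3⁴ = 16 + 256 + 81 = 353
353 = (1,3,4,5)_6 → 1⁴ + 3⁴ + 4⁴ + 5⁴ = 1 + 81 + 256 + 625 = 963
963 = (4,2,4,3)_6 → 4⁴ + 2⁴ + 4⁴ + 3⁴ = 256 + 16 + 256 + 81 = 609
609 = (2,4,5,3)_6 → 2⁴ + 4⁴ + 5⁴ + 3⁴ = 16 + 256 + 625 + 81 = 978
978 = (4,3,1,0)_6 → 4⁴ + 3⁴ + 1⁴ + 0⁴ = 256 + 81 + 1 + 0 = 338
338 = (1,3,2,2)_6 → 1⁴ + 3⁴ + 2⁴ + 2⁴ = 1 + 81 + 16 + 16 = 114

114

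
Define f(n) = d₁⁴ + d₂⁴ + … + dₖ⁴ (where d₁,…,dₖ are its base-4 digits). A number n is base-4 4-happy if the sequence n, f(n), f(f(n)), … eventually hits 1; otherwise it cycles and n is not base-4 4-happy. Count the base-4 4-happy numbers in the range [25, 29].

25: 25 → 18 → 17 → 2 → 16 → 1  — base-4 4-happy
26: 26 → 33 → 17 → 2 → 16 → 1  — base-4 4-happy
27: 27 → 98 → 33 → 17 → 2 → 16 → 1  — base-4 4-happy
28: 28 → 82 → 18 → 17 → 2 → 16 → 1  — base-4 4-happy
29: 29 → 83 → 83  — not base-4 4-happy
base-4 4-happy: 25, 26, 27, 28

4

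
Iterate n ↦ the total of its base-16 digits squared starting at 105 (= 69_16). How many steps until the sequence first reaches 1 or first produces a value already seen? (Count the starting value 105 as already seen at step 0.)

9

105 = (6,9)_16 → 6² + 9² = 36 + 81 = 117
117 = (7,5)_16 → 7² + 5² = 49 + 25 = 74
74 = (4,10)_16 → 4² + 10² = 16 + 100 = 116
116 = (7,4)_16 → 7² + 4² = 49 + 16 = 65
65 = (4,1)_16 → 4² + 1² = 16 + 1 = 17
17 = (1,1)_16 → 1² + 1² = 1 + 1 = 2
2 = (2)_16 → 2² = 4
4 = (4)_16 → 4² = 16
16 = (1,0)_16 → 1² + 0² = 1 + 0 = 1  — reached 1.
That took 9 steps.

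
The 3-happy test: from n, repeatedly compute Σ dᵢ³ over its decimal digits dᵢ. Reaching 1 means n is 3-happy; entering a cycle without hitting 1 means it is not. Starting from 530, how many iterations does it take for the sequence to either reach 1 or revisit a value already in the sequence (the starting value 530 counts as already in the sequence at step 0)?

530 → 152
152 → 134
134 → 92
92 → 737
737 → 713
713 → 371
371 → 371  — 371 repeats.
That took 7 steps.

7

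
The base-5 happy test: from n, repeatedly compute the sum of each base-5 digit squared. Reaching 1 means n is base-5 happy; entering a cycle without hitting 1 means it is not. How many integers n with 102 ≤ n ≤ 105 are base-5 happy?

102: 102 → 20 → 16 → 10 → 4 → 16  — not base-5 happy
103: 103 → 25 → 1  — base-5 happy
104: 104 → 32 → 6 → 2 → 4 → 16 → 10 → 4  — not base-5 happy
105: 105 → 17 → 13 → 13  — not base-5 happy
base-5 happy: 103

1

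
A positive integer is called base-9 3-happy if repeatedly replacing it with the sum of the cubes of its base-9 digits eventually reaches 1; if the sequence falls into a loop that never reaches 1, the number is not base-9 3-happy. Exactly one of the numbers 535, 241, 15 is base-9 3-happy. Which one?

535: 535 → 405 → 125 → 577 → 345 → 99 → 9 → 1  — reaches 1 (base-9 3-happy)
241: 241 → 863 → 639 → 855 → 127 → 127  — repeats 127 (not base-9 3-happy)
15: 15 → 217 → 225 → 351 → 91 → 3 → 27 → 27  — repeats 27 (not base-9 3-happy)

535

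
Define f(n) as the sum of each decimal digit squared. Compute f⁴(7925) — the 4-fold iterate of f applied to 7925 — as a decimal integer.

7925 → 159
159 → 107
107 → 50
50 → 25

25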